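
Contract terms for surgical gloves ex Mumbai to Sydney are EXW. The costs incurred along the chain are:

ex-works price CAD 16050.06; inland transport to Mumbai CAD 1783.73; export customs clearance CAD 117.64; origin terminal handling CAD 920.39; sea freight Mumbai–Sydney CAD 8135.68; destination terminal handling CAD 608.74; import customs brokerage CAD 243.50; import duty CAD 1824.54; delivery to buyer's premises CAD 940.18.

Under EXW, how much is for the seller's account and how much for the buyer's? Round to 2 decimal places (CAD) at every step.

Seller: CAD 16050.06; buyer: CAD 14574.40

EXW: the seller makes goods available at their premises; the buyer bears all onward costs.
Seller's account: goods 16050.06 = 16050.06
Buyer's account: inland to port 1783.73 + export clearance 117.64 + origin terminal 920.39 + freight 8135.68 + destination terminal 608.74 + brokerage 243.50 + duty 1824.54 + delivery 940.18 = 14574.40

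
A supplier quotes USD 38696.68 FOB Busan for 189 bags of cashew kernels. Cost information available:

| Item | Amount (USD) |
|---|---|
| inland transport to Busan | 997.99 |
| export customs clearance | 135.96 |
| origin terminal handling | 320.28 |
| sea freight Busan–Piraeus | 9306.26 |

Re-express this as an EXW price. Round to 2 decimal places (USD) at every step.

EXW price: USD 37242.45

Not relevant to the conversion: freight — on the buyer under both terms; not part of either seller's price.
From FOB to EXW, the seller no longer bears: inland to port, export clearance, origin terminal.
EXW price = 38696.68 − 997.99 − 135.96 − 320.28 = 37242.45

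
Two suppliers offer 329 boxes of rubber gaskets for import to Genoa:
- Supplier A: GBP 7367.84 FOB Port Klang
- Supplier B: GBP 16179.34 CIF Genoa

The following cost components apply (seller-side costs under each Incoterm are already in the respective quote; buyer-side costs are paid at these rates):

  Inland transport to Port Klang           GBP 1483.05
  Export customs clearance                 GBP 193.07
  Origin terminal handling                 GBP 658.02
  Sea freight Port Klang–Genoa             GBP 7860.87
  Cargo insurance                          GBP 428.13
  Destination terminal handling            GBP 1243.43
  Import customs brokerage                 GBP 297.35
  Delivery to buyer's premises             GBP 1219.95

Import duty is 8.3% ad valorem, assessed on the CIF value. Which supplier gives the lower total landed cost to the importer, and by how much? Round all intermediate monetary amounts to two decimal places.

Supplier A (FOB):
CIF value = FOB price + freight + insurance = 7367.84 + 7860.87 + 428.13 = 15656.84
Import duty = 15656.84 × 8.3% = 1299.52
Buyer bears (A): 7860.87 + 428.13 + 1243.43 + 297.35 + 1219.95 = 11049.73
Landed cost (A) = invoice 7367.84 + 11049.73 + duty 1299.52 = 19717.09
Supplier B (CIF):
The CIF price already equals the CIF value: 16179.34
Import duty = 16179.34 × 8.3% = 1342.89
Buyer bears (B): 1243.43 + 297.35 + 1219.95 = 2760.73
Landed cost (B) = invoice 16179.34 + 2760.73 + duty 1342.89 = 20282.96
Difference = |19717.09 − 20282.96| = 565.87

Supplier A is cheaper by GBP 565.87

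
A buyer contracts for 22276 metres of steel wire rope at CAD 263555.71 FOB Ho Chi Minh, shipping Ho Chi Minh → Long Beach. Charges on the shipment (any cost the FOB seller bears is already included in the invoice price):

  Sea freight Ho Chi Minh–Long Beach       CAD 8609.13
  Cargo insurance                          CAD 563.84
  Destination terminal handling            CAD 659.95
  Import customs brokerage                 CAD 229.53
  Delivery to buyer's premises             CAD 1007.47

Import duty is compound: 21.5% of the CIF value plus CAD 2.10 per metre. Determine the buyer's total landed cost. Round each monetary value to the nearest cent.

FOB: the seller bears costs until goods are on board at the origin port; the buyer bears freight, insurance and all costs thereafter.
CIF value = FOB price + freight + insurance = 263555.71 + 8609.13 + 563.84 = 272728.68
Ad valorem component: 272728.68 × 21.5% = 58636.67
Specific component: 22276 × 2.10 = 46779.60
Import duty = 58636.67 + 46779.60 = 105416.27
Buyer bears: freight 8609.13 + insurance 563.84 + destination terminal 659.95 + brokerage 229.53 + delivery 1007.47 + duty 105416.27 = 116486.19
Landed cost = invoice 263555.71 + 116486.19 = 380041.90

Total landed cost: CAD 380041.90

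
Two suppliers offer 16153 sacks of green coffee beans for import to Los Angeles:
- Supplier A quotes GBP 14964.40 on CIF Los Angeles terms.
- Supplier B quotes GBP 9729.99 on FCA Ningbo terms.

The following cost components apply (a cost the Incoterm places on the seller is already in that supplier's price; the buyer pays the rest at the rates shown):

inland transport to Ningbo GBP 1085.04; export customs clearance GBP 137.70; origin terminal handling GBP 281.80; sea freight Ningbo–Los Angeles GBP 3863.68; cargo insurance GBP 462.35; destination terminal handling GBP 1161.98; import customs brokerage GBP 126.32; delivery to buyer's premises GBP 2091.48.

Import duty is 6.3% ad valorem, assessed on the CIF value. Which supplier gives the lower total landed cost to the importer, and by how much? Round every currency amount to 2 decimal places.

Supplier A (CIF):
The CIF price already equals the CIF value: 14964.40
Import duty = 14964.40 × 6.3% = 942.76
Buyer bears (A): 1161.98 + 126.32 + 2091.48 = 3379.78
Landed cost (A) = invoice 14964.40 + 3379.78 + duty 942.76 = 19286.94
Supplier B (FCA):
CIF value = FCA price + origin terminal + freight + insurance = 9729.99 + 281.80 + 3863.68 + 462.35 = 14337.82
Import duty = 14337.82 × 6.3% = 903.28
Buyer bears (B): 281.80 + 3863.68 + 462.35 + 1161.98 + 126.32 + 2091.48 = 7987.61
Landed cost (B) = invoice 9729.99 + 7987.61 + duty 903.28 = 18620.88
Difference = |19286.94 − 18620.88| = 666.06

Supplier B is cheaper by GBP 666.06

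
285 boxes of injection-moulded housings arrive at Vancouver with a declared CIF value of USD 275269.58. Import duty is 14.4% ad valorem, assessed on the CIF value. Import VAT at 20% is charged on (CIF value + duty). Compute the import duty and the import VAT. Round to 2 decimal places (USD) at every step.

Import duty: USD 39638.82; import VAT: USD 62981.68

Import duty = 275269.58 × 14.4% = 39638.82
VAT base = CIF + duty = 275269.58 + 39638.82 = 314908.40
Import VAT = 314908.40 × 20% = 62981.68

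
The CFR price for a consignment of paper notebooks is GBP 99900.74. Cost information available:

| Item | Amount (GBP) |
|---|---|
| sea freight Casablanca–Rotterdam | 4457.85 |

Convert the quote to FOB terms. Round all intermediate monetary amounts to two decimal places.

From CFR to FOB, the seller no longer bears: freight.
FOB price = 99900.74 − 4457.85 = 95442.89

FOB price: GBP 95442.89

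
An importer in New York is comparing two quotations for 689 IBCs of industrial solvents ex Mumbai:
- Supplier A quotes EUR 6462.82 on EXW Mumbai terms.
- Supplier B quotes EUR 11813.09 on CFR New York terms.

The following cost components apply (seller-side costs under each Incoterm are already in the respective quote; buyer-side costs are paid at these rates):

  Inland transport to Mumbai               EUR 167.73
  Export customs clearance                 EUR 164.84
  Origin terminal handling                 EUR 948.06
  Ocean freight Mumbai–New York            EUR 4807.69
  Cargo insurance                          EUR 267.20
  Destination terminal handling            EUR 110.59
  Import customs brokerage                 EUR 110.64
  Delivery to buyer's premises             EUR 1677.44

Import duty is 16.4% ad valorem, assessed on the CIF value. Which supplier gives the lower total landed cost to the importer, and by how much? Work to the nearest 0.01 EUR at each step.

Supplier B is cheaper by EUR 859.09

Supplier A (EXW):
CIF value = EXW price + inland to port + export clearance + origin terminal + freight + insurance = 6462.82 + 167.73 + 164.84 + 948.06 + 4807.69 + 267.20 = 12818.34
Import duty = 12818.34 × 16.4% = 2102.21
Buyer bears (A): 167.73 + 164.84 + 948.06 + 4807.69 + 267.20 + 110.59 + 110.64 + 1677.44 = 8254.19
Landed cost (A) = invoice 6462.82 + 8254.19 + duty 2102.21 = 16819.22
Supplier B (CFR):
CIF value = CFR price + insurance = 11813.09 + 267.20 = 12080.29
Import duty = 12080.29 × 16.4% = 1981.17
Buyer bears (B): 267.20 + 110.59 + 110.64 + 1677.44 = 2165.87
Landed cost (B) = invoice 11813.09 + 2165.87 + duty 1981.17 = 15960.13
Difference = |16819.22 − 15960.13| = 859.09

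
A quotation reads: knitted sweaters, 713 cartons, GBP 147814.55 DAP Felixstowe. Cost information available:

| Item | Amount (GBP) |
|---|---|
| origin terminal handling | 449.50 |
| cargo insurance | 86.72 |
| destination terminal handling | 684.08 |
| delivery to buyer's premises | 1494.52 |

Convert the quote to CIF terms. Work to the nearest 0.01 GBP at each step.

CIF price: GBP 145635.95

Not relevant to the conversion: origin terminal, insurance — on the seller under both DAP and CIF; already in the DAP price and stays in the CIF price.
From DAP to CIF, the seller no longer bears: destination terminal, delivery.
CIF price = 147814.55 − 684.08 − 1494.52 = 145635.95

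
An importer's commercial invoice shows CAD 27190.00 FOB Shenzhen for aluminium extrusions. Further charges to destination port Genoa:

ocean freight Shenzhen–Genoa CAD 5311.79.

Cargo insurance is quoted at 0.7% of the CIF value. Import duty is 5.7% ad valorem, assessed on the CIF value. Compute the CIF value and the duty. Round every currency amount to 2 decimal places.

CIF value: CAD 32730.91; import duty: CAD 1865.66

Let C be the CIF value. C = FOB price + freight + 0.7% × C
C − 0.7% × C = 27190.00 + 5311.79
0.993 × C = 32501.79
C = 32501.79 / 0.993 = 32730.91
Insurance premium = 0.7% × 32730.91 = 229.12
Import duty = 32730.91 × 5.7% = 1865.66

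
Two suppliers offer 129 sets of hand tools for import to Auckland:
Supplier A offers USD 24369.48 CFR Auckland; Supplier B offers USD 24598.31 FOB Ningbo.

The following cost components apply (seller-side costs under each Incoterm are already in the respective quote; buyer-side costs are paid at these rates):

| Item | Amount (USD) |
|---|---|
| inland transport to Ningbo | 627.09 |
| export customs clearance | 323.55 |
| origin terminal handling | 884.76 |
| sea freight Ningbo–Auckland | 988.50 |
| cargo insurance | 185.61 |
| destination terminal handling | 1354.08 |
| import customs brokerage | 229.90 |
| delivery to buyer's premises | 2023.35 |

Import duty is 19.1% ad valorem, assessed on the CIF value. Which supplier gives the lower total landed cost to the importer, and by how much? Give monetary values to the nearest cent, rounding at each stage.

Supplier A (CFR):
CIF value = CFR price + insurance = 24369.48 + 185.61 = 24555.09
Import duty = 24555.09 × 19.1% = 4690.02
Buyer bears (A): 185.61 + 1354.08 + 229.90 + 2023.35 = 3792.94
Landed cost (A) = invoice 24369.48 + 3792.94 + duty 4690.02 = 32852.44
Supplier B (FOB):
CIF value = FOB price + freight + insurance = 24598.31 + 988.50 + 185.61 = 25772.42
Import duty = 25772.42 × 19.1% = 4922.53
Buyer bears (B): 988.50 + 185.61 + 1354.08 + 229.90 + 2023.35 = 4781.44
Landed cost (B) = invoice 24598.31 + 4781.44 + duty 4922.53 = 34302.28
Difference = |32852.44 − 34302.28| = 1449.84

Supplier A is cheaper by USD 1449.84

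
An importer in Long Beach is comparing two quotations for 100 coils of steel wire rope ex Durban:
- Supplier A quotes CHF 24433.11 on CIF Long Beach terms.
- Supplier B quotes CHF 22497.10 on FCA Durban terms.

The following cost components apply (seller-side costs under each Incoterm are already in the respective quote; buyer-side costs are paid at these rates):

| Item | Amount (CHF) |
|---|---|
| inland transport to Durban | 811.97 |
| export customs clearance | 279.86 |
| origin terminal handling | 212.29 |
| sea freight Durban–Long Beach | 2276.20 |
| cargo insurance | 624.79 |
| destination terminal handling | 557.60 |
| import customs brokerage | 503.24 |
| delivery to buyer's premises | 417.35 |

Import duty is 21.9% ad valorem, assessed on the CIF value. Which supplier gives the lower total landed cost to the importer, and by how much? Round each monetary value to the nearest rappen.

Supplier A is cheaper by CHF 1435.09

Supplier A (CIF):
The CIF price already equals the CIF value: 24433.11
Import duty = 24433.11 × 21.9% = 5350.85
Buyer bears (A): 557.60 + 503.24 + 417.35 = 1478.19
Landed cost (A) = invoice 24433.11 + 1478.19 + duty 5350.85 = 31262.15
Supplier B (FCA):
CIF value = FCA price + origin terminal + freight + insurance = 22497.10 + 212.29 + 2276.20 + 624.79 = 25610.38
Import duty = 25610.38 × 21.9% = 5608.67
Buyer bears (B): 212.29 + 2276.20 + 624.79 + 557.60 + 503.24 + 417.35 = 4591.47
Landed cost (B) = invoice 22497.10 + 4591.47 + duty 5608.67 = 32697.24
Difference = |31262.15 − 32697.24| = 1435.09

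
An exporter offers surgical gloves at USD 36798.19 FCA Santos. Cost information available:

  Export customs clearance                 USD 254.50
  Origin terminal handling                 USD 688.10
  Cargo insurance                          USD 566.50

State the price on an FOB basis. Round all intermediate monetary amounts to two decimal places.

FOB price: USD 37486.29

Not relevant to the conversion: export clearance — on the seller under both FCA and FOB; already in the FCA price and stays in the FOB price. insurance — on the buyer under both terms; not part of either seller's price.
From FCA to FOB, the seller additionally bears: origin terminal.
FOB price = 36798.19 + 688.10 = 37486.29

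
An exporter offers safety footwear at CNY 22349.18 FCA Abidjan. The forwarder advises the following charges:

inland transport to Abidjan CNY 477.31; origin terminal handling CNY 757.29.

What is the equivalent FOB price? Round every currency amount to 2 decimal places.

Not relevant to the conversion: inland to port — on the seller under both FCA and FOB; already in the FCA price and stays in the FOB price.
From FCA to FOB, the seller additionally bears: origin terminal.
FOB price = 22349.18 + 757.29 = 23106.47

FOB price: CNY 23106.47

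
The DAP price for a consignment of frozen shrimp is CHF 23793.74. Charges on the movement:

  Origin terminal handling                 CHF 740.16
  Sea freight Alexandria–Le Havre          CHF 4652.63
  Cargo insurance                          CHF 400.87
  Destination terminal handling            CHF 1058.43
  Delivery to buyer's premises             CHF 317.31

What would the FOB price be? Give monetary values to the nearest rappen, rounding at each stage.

Not relevant to the conversion: origin terminal — on the seller under both DAP and FOB; already in the DAP price and stays in the FOB price.
From DAP to FOB, the seller no longer bears: freight, insurance, destination terminal, delivery.
FOB price = 23793.74 − 4652.63 − 400.87 − 1058.43 − 317.31 = 17364.50

FOB price: CHF 17364.50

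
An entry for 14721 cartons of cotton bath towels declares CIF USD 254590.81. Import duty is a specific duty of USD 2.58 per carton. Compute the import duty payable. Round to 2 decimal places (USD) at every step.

Import duty = 14721 × 2.58 = 37980.18

Import duty: USD 37980.18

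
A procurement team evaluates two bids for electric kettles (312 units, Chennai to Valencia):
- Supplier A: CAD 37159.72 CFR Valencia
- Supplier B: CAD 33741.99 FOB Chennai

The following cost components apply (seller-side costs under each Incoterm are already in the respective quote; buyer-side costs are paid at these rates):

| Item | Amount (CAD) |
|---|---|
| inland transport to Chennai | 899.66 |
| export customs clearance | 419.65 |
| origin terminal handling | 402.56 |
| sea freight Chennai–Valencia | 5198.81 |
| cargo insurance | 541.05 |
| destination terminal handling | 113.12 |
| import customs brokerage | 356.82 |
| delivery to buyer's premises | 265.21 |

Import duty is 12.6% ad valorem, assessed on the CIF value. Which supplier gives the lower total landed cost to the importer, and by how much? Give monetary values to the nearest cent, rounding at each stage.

Supplier A is cheaper by CAD 2005.49

Supplier A (CFR):
CIF value = CFR price + insurance = 37159.72 + 541.05 = 37700.77
Import duty = 37700.77 × 12.6% = 4750.30
Buyer bears (A): 541.05 + 113.12 + 356.82 + 265.21 = 1276.20
Landed cost (A) = invoice 37159.72 + 1276.20 + duty 4750.30 = 43186.22
Supplier B (FOB):
CIF value = FOB price + freight + insurance = 33741.99 + 5198.81 + 541.05 = 39481.85
Import duty = 39481.85 × 12.6% = 4974.71
Buyer bears (B): 5198.81 + 541.05 + 113.12 + 356.82 + 265.21 = 6475.01
Landed cost (B) = invoice 33741.99 + 6475.01 + duty 4974.71 = 45191.71
Difference = |43186.22 − 45191.71| = 2005.49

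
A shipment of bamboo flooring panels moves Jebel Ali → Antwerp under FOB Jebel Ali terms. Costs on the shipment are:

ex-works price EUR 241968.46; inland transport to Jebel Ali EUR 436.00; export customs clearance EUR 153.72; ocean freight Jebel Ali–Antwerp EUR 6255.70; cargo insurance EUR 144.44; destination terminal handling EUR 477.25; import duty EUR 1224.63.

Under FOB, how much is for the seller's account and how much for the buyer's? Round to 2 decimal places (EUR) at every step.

FOB: the seller bears costs until goods are on board at the origin port; the buyer bears freight, insurance and all costs thereafter.
Seller's account: goods 241968.46 + inland to port 436.00 + export clearance 153.72 = 242558.18
Buyer's account: freight 6255.70 + insurance 144.44 + destination terminal 477.25 + duty 1224.63 = 8102.02

Seller: EUR 242558.18; buyer: EUR 8102.02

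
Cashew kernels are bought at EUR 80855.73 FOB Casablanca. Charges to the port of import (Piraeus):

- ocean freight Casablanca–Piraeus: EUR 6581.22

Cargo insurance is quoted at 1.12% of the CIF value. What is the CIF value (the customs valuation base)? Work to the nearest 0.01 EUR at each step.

CIF value: EUR 88427.34

Let C be the CIF value. C = FOB price + freight + 1.12% × C
C − 1.12% × C = 80855.73 + 6581.22
0.9888 × C = 87436.95
C = 87436.95 / 0.9888 = 88427.34
Insurance premium = 1.12% × 88427.34 = 990.39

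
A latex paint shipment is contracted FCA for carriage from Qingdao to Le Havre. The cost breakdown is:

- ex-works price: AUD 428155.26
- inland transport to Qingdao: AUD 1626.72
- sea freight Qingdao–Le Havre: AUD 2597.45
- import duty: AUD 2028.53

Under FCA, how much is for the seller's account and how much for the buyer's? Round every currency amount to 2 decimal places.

Seller: AUD 429781.98; buyer: AUD 4625.98

FCA: the seller delivers export-cleared goods to the carrier; the buyer bears costs from that point.
Seller's account: goods 428155.26 + inland to port 1626.72 = 429781.98
Buyer's account: freight 2597.45 + duty 2028.53 = 4625.98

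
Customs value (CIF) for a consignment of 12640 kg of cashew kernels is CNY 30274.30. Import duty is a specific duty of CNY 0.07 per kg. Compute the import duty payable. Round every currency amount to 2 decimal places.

Import duty = 12640 × 0.07 = 884.80

Import duty: CNY 884.80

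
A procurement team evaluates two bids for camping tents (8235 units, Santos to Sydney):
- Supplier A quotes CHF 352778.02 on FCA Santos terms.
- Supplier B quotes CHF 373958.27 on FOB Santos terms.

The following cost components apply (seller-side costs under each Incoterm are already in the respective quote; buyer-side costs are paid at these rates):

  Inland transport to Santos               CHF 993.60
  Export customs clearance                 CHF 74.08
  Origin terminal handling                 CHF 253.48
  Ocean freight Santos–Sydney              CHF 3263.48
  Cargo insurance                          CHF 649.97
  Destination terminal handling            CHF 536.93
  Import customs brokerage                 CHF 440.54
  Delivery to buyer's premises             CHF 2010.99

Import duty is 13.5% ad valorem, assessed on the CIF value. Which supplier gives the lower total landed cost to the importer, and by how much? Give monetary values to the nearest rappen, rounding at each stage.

Supplier A (FCA):
CIF value = FCA price + origin terminal + freight + insurance = 352778.02 + 253.48 + 3263.48 + 649.97 = 356944.95
Import duty = 356944.95 × 13.5% = 48187.57
Buyer bears (A): 253.48 + 3263.48 + 649.97 + 536.93 + 440.54 + 2010.99 = 7155.39
Landed cost (A) = invoice 352778.02 + 7155.39 + duty 48187.57 = 408120.98
Supplier B (FOB):
CIF value = FOB price + freight + insurance = 373958.27 + 3263.48 + 649.97 = 377871.72
Import duty = 377871.72 × 13.5% = 51012.68
Buyer bears (B): 3263.48 + 649.97 + 536.93 + 440.54 + 2010.99 = 6901.91
Landed cost (B) = invoice 373958.27 + 6901.91 + duty 51012.68 = 431872.86
Difference = |408120.98 − 431872.86| = 23751.88

Supplier A is cheaper by CHF 23751.88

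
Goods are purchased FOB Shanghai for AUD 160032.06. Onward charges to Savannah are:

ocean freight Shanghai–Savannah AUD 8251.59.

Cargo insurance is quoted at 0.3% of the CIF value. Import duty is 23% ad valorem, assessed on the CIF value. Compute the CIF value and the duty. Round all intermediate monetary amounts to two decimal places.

Let C be the CIF value. C = FOB price + freight + 0.3% × C
C − 0.3% × C = 160032.06 + 8251.59
0.997 × C = 168283.65
C = 168283.65 / 0.997 = 168790.02
Insurance premium = 0.3% × 168790.02 = 506.37
Import duty = 168790.02 × 23% = 38821.70

CIF value: AUD 168790.02; import duty: AUD 38821.70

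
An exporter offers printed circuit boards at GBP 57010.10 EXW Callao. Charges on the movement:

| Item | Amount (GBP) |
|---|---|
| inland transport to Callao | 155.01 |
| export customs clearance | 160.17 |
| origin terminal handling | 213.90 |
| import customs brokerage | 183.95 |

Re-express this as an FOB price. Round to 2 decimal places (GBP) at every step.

FOB price: GBP 57539.18

Not relevant to the conversion: brokerage — on the buyer under both terms; not part of either seller's price.
From EXW to FOB, the seller additionally bears: inland to port, export clearance, origin terminal.
FOB price = 57010.10 + 155.01 + 160.17 + 213.90 = 57539.18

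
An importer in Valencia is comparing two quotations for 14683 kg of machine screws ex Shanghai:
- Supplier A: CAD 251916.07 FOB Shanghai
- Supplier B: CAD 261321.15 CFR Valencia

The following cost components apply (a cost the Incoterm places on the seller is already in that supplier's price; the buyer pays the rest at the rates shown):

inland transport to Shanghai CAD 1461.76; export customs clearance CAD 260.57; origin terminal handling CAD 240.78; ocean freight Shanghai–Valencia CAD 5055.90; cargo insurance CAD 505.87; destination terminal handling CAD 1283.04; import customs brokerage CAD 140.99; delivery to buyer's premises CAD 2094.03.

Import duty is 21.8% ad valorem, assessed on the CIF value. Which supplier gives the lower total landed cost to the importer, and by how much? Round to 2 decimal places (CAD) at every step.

Supplier A (FOB):
CIF value = FOB price + freight + insurance = 251916.07 + 5055.90 + 505.87 = 257477.84
Import duty = 257477.84 × 21.8% = 56130.17
Buyer bears (A): 5055.90 + 505.87 + 1283.04 + 140.99 + 2094.03 = 9079.83
Landed cost (A) = invoice 251916.07 + 9079.83 + duty 56130.17 = 317126.07
Supplier B (CFR):
CIF value = CFR price + insurance = 261321.15 + 505.87 = 261827.02
Import duty = 261827.02 × 21.8% = 57078.29
Buyer bears (B): 505.87 + 1283.04 + 140.99 + 2094.03 = 4023.93
Landed cost (B) = invoice 261321.15 + 4023.93 + duty 57078.29 = 322423.37
Difference = |317126.07 − 322423.37| = 5297.30

Supplier A is cheaper by CAD 5297.30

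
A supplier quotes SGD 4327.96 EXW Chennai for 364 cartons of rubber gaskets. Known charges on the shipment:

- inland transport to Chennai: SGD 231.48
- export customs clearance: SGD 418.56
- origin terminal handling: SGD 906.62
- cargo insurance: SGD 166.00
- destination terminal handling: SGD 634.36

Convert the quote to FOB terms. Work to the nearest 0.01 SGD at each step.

FOB price: SGD 5884.62

Not relevant to the conversion: insurance, destination terminal — on the buyer under both terms; not part of either seller's price.
From EXW to FOB, the seller additionally bears: inland to port, export clearance, origin terminal.
FOB price = 4327.96 + 231.48 + 418.56 + 906.62 = 5884.62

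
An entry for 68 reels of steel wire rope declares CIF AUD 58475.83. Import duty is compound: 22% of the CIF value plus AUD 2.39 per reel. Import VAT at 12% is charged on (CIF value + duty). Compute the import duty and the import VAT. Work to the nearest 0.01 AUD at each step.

Import duty: AUD 13027.20; import VAT: AUD 8580.36

Ad valorem component: 58475.83 × 22% = 12864.68
Specific component: 68 × 2.39 = 162.52
Import duty = 12864.68 + 162.52 = 13027.20
VAT base = CIF + duty = 58475.83 + 13027.20 = 71503.03
Import VAT = 71503.03 × 12% = 8580.36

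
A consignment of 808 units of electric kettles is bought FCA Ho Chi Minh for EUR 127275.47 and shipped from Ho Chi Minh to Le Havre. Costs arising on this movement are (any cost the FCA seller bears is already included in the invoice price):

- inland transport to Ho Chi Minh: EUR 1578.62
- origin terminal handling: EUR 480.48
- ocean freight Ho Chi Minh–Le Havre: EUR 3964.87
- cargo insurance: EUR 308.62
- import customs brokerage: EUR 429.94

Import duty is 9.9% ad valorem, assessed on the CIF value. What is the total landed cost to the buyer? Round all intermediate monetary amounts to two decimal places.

FCA: the seller delivers export-cleared goods to the carrier; the buyer bears costs from that point.
Already in the invoice (seller's account under FCA): inland to port — exclude.
CIF value = FCA price + origin terminal + freight + insurance = 127275.47 + 480.48 + 3964.87 + 308.62 = 132029.44
Import duty = 132029.44 × 9.9% = 13070.91
Buyer bears: origin terminal 480.48 + freight 3964.87 + insurance 308.62 + brokerage 429.94 + duty 13070.91 = 18254.82
Landed cost = invoice 127275.47 + 18254.82 = 145530.29

Total landed cost: EUR 145530.29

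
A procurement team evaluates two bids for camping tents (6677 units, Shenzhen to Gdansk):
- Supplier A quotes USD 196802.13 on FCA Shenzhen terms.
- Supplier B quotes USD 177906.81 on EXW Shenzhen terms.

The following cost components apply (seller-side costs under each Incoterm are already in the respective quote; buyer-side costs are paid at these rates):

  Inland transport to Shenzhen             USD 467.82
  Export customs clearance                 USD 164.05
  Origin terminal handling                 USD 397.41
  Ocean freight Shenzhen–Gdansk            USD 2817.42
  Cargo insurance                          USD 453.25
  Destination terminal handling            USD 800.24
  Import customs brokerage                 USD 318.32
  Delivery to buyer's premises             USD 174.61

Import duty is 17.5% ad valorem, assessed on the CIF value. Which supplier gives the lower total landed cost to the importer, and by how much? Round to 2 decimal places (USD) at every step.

Supplier B is cheaper by USD 21459.56

Supplier A (FCA):
CIF value = FCA price + origin terminal + freight + insurance = 196802.13 + 397.41 + 2817.42 + 453.25 = 200470.21
Import duty = 200470.21 × 17.5% = 35082.29
Buyer bears (A): 397.41 + 2817.42 + 453.25 + 800.24 + 318.32 + 174.61 = 4961.25
Landed cost (A) = invoice 196802.13 + 4961.25 + duty 35082.29 = 236845.67
Supplier B (EXW):
CIF value = EXW price + inland to port + export clearance + origin terminal + freight + insurance = 177906.81 + 467.82 + 164.05 + 397.41 + 2817.42 + 453.25 = 182206.76
Import duty = 182206.76 × 17.5% = 31886.18
Buyer bears (B): 467.82 + 164.05 + 397.41 + 2817.42 + 453.25 + 800.24 + 318.32 + 174.61 = 5593.12
Landed cost (B) = invoice 177906.81 + 5593.12 + duty 31886.18 = 215386.11
Difference = |236845.67 − 215386.11| = 21459.56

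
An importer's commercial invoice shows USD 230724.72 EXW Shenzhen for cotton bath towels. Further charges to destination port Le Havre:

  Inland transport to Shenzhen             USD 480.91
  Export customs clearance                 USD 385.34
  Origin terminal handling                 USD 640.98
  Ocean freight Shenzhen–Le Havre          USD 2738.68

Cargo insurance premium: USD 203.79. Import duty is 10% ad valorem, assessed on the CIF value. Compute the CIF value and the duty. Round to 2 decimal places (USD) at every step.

CIF value: USD 235174.42; import duty: USD 23517.44

CIF = EXW price + pre-shipment costs + freight + insurance
CIF = 230724.72 + 480.91 + 385.34 + 640.98 + 2738.68 + 203.79 = 235174.42
Import duty = 235174.42 × 10% = 23517.44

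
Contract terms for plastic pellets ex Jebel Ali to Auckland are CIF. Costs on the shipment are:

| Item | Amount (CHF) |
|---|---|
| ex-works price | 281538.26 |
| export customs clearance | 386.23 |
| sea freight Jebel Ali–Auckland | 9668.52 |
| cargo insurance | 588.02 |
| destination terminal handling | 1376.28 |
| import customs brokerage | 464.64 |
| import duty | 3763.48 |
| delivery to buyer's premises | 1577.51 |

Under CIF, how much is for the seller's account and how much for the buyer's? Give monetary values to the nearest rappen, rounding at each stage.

Seller: CHF 292181.03; buyer: CHF 7181.91

CIF: the seller pays costs through ocean freight and marine insurance to the destination port.
Seller's account: goods 281538.26 + export clearance 386.23 + freight 9668.52 + insurance 588.02 = 292181.03
Buyer's account: destination terminal 1376.28 + brokerage 464.64 + duty 3763.48 + delivery 1577.51 = 7181.91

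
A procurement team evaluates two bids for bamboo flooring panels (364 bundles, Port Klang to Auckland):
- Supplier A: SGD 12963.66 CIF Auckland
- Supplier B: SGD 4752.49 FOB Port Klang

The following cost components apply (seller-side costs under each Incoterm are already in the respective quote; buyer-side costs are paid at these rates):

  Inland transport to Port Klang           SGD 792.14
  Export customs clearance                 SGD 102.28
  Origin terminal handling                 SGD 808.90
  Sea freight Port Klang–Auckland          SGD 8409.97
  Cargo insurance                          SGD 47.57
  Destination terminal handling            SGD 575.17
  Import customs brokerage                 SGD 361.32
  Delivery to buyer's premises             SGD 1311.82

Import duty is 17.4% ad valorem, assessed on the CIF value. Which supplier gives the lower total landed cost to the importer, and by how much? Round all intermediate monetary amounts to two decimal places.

Supplier A is cheaper by SGD 289.24

Supplier A (CIF):
The CIF price already equals the CIF value: 12963.66
Import duty = 12963.66 × 17.4% = 2255.68
Buyer bears (A): 575.17 + 361.32 + 1311.82 = 2248.31
Landed cost (A) = invoice 12963.66 + 2248.31 + duty 2255.68 = 17467.65
Supplier B (FOB):
CIF value = FOB price + freight + insurance = 4752.49 + 8409.97 + 47.57 = 13210.03
Import duty = 13210.03 × 17.4% = 2298.55
Buyer bears (B): 8409.97 + 47.57 + 575.17 + 361.32 + 1311.82 = 10705.85
Landed cost (B) = invoice 4752.49 + 10705.85 + duty 2298.55 = 17756.89
Difference = |17467.65 − 17756.89| = 289.24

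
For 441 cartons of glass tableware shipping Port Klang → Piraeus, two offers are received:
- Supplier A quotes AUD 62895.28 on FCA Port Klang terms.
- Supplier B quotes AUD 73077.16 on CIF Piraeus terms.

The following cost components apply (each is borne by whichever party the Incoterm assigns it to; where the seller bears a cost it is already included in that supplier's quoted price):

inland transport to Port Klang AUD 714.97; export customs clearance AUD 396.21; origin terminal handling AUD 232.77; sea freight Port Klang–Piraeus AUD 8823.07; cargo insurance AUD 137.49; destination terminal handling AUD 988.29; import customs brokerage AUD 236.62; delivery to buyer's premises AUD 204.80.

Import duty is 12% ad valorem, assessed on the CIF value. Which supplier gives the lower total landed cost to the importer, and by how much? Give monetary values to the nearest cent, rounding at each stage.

Supplier A (FCA):
CIF value = FCA price + origin terminal + freight + insurance = 62895.28 + 232.77 + 8823.07 + 137.49 = 72088.61
Import duty = 72088.61 × 12% = 8650.63
Buyer bears (A): 232.77 + 8823.07 + 137.49 + 988.29 + 236.62 + 204.80 = 10623.04
Landed cost (A) = invoice 62895.28 + 10623.04 + duty 8650.63 = 82168.95
Supplier B (CIF):
The CIF price already equals the CIF value: 73077.16
Import duty = 73077.16 × 12% = 8769.26
Buyer bears (B): 988.29 + 236.62 + 204.80 = 1429.71
Landed cost (B) = invoice 73077.16 + 1429.71 + duty 8769.26 = 83276.13
Difference = |82168.95 − 83276.13| = 1107.18

Supplier A is cheaper by AUD 1107.18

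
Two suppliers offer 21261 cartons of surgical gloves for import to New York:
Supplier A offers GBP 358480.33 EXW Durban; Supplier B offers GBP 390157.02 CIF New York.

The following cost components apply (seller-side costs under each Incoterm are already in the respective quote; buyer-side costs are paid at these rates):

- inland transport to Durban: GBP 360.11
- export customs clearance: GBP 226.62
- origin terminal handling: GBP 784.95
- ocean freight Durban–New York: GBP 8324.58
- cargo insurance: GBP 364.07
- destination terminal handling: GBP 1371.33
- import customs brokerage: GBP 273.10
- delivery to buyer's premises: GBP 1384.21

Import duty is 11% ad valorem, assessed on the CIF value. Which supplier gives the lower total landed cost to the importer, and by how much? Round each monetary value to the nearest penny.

Supplier A is cheaper by GBP 23994.16

Supplier A (EXW):
CIF value = EXW price + inland to port + export clearance + origin terminal + freight + insurance = 358480.33 + 360.11 + 226.62 + 784.95 + 8324.58 + 364.07 = 368540.66
Import duty = 368540.66 × 11% = 40539.47
Buyer bears (A): 360.11 + 226.62 + 784.95 + 8324.58 + 364.07 + 1371.33 + 273.10 + 1384.21 = 13088.97
Landed cost (A) = invoice 358480.33 + 13088.97 + duty 40539.47 = 412108.77
Supplier B (CIF):
The CIF price already equals the CIF value: 390157.02
Import duty = 390157.02 × 11% = 42917.27
Buyer bears (B): 1371.33 + 273.10 + 1384.21 = 3028.64
Landed cost (B) = invoice 390157.02 + 3028.64 + duty 42917.27 = 436102.93
Difference = |412108.77 − 436102.93| = 23994.16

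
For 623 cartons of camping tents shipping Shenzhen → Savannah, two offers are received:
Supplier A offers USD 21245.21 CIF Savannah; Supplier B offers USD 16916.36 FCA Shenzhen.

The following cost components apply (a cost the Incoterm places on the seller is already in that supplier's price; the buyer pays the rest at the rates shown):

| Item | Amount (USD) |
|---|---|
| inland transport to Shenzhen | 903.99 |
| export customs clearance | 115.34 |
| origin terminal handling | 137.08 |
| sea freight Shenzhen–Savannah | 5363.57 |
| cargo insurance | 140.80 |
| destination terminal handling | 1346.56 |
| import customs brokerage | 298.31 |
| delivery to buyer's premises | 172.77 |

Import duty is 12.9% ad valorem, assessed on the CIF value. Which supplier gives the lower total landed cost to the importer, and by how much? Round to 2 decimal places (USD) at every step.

Supplier A (CIF):
The CIF price already equals the CIF value: 21245.21
Import duty = 21245.21 × 12.9% = 2740.63
Buyer bears (A): 1346.56 + 298.31 + 172.77 = 1817.64
Landed cost (A) = invoice 21245.21 + 1817.64 + duty 2740.63 = 25803.48
Supplier B (FCA):
CIF value = FCA price + origin terminal + freight + insurance = 16916.36 + 137.08 + 5363.57 + 140.80 = 22557.81
Import duty = 22557.81 × 12.9% = 2909.96
Buyer bears (B): 137.08 + 5363.57 + 140.80 + 1346.56 + 298.31 + 172.77 = 7459.09
Landed cost (B) = invoice 16916.36 + 7459.09 + duty 2909.96 = 27285.41
Difference = |25803.48 − 27285.41| = 1481.93

Supplier A is cheaper by USD 1481.93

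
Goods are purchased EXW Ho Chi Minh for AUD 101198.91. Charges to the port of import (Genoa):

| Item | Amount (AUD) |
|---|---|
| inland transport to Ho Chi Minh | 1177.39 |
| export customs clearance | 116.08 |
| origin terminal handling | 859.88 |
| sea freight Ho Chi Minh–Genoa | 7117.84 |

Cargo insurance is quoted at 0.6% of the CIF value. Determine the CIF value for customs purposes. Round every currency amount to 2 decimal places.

CIF value: AUD 111136.92

Let C be the CIF value. C = EXW price + pre-shipment costs + freight + 0.6% × C
C − 0.6% × C = 101198.91 + 1177.39 + 116.08 + 859.88 + 7117.84
0.994 × C = 110470.10
C = 110470.10 / 0.994 = 111136.92
Insurance premium = 0.6% × 111136.92 = 666.82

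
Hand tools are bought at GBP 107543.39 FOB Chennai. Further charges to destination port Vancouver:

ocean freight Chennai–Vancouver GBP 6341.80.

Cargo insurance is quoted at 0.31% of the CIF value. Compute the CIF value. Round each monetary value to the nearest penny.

CIF value: GBP 114239.33

Let C be the CIF value. C = FOB price + freight + 0.31% × C
C − 0.31% × C = 107543.39 + 6341.80
0.9969 × C = 113885.19
C = 113885.19 / 0.9969 = 114239.33
Insurance premium = 0.31% × 114239.33 = 354.14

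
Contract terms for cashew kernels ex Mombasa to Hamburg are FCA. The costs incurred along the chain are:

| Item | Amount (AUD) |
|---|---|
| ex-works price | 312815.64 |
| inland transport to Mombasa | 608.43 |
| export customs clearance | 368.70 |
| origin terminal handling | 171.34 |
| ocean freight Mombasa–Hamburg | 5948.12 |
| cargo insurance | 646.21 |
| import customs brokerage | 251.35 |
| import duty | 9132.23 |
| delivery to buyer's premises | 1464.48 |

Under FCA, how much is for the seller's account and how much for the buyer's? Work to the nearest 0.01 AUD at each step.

FCA: the seller delivers export-cleared goods to the carrier; the buyer bears costs from that point.
Seller's account: goods 312815.64 + inland to port 608.43 + export clearance 368.70 = 313792.77
Buyer's account: origin terminal 171.34 + freight 5948.12 + insurance 646.21 + brokerage 251.35 + duty 9132.23 + delivery 1464.48 = 17613.73

Seller: AUD 313792.77; buyer: AUD 17613.73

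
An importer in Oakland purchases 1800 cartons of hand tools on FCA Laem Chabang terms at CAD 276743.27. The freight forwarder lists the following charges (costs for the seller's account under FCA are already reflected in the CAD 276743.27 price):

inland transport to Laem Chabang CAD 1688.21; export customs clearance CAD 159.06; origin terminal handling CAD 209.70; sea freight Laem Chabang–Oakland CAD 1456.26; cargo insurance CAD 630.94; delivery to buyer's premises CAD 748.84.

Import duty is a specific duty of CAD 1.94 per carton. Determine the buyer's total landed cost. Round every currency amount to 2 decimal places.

Total landed cost: CAD 283281.01

FCA: the seller delivers export-cleared goods to the carrier; the buyer bears costs from that point.
Already in the invoice (seller's account under FCA): inland to port, export clearance — exclude.
CIF value = FCA price + origin terminal + freight + insurance = 276743.27 + 209.70 + 1456.26 + 630.94 = 279040.17
Import duty = 1800 × 1.94 = 3492.00
Buyer bears: origin terminal 209.70 + freight 1456.26 + insurance 630.94 + delivery 748.84 + duty 3492.00 = 6537.74
Landed cost = invoice 276743.27 + 6537.74 = 283281.01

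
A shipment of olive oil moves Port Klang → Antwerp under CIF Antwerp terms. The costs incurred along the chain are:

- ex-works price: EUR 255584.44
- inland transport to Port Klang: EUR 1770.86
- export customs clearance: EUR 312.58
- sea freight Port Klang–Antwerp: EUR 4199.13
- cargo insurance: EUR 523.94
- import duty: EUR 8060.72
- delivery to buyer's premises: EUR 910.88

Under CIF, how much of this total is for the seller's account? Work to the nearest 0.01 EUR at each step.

Seller's account: EUR 262390.95

CIF: the seller pays costs through ocean freight and marine insurance to the destination port.
Seller's account: goods 255584.44 + inland to port 1770.86 + export clearance 312.58 + freight 4199.13 + insurance 523.94 = 262390.95
Buyer's account: duty 8060.72 + delivery 910.88 = 8971.60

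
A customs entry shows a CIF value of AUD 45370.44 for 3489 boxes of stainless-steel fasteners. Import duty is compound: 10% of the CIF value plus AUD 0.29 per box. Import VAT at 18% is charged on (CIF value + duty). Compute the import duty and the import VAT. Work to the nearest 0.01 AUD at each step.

Import duty: AUD 5548.85; import VAT: AUD 9165.47

Ad valorem component: 45370.44 × 10% = 4537.04
Specific component: 3489 × 0.29 = 1011.81
Import duty = 4537.04 + 1011.81 = 5548.85
VAT base = CIF + duty = 45370.44 + 5548.85 = 50919.29
Import VAT = 50919.29 × 18% = 9165.47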